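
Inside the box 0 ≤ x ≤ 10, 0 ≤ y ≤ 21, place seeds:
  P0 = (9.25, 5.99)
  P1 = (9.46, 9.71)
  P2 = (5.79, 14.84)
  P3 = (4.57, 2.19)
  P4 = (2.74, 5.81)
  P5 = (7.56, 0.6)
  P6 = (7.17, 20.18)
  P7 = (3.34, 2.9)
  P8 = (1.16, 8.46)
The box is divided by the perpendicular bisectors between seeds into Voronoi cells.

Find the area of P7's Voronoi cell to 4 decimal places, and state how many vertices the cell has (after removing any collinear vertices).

1. box [0,10]×[0,21]: [(0, 0) (10, 0) (10, 21) (0, 21)]
2. ⊥bis P7·P0 via (6.295,4.445): [(0, 16.485) (0, 0) (8.619, 0)]  |A|=71.0422
3. ⊥bis P7·P1 via (6.4,6.305): [(4.3675, 8.1316) (0, 12.0565) (0, 0) (8.619, 0)]  |A|=61.3716
4. ⊥bis P7·P2 via (4.565,8.87): [(4.3675, 8.1316) (3.2442, 9.141) (0, 9.8067) (0, 0) (8.619, 0)]  |A|=57.7221
5. ⊥bis P7·P3 via (3.955,2.545): [(5.7041, 5.5751) (4.3675, 8.1316) (3.2442, 9.141) (0, 9.8067) (0, 0) (2.4859, 0)]  |A|=40.6256
6. ⊥bis P7·P4 via (3.04,4.355): [(5.2646, 4.8137) (0, 3.7282) (0, 0) (2.4859, 0)]  |A|=15.7969
7. ⊥bis P7·P5 via (5.45,1.75): [(5.2646, 4.8137) (0, 3.7282) (0, 0) (2.4859, 0)]  |A|=15.7969
8. ⊥bis P7·P6 via (5.255,11.54): [(5.2646, 4.8137) (0, 3.7282) (0, 0) (2.4859, 0)]  |A|=15.7969
9. ⊥bis P7·P8 via (2.25,5.68): [(5.2646, 4.8137) (0, 3.7282) (0, 0) (2.4859, 0)]  |A|=15.7969
10. canonical 4-gon: [(5.2646, 4.8137) (0, 3.7282) (0, 0) (2.4859, 0)]
11. shoelace: 15.7969

Area of P7's cell: 15.7969 (4 vertices)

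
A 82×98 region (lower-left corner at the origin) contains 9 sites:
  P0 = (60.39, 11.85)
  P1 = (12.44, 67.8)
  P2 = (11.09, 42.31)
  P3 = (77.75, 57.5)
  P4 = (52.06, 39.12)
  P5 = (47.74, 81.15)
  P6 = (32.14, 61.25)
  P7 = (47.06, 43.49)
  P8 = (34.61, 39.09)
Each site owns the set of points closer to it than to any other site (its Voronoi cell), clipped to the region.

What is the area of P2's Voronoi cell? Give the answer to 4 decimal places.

Area of P2's cell: 1142.8375

1. box [0,82]×[0,98]: [(0, 0) (82, 0) (82, 98) (0, 98)]
2. ⊥bis P2·P0 via (35.74,27.08): [(0, 0) (19.0086, 0) (79.5579, 98) (0, 98)]  |A|=4829.7604
3. ⊥bis P2·P1 via (11.765,55.055): [(0, 55.6781) (0, 0) (19.0086, 0) (51.717, 52.9391)]  |A|=1942.902
4. ⊥bis P2·P3 via (44.42,49.905): [(43.631, 53.3673) (0, 55.6781) (0, 0) (19.0086, 0) (45.881, 43.4934)]  |A|=1903.4637
5. ⊥bis P2·P4 via (31.575,40.715): [(32.6056, 53.9512) (0, 55.6781) (0, 0) (19.0086, 0) (29.7597, 17.4008)]  |A|=1592.1964
6. ⊥bis P2·P5 via (29.415,61.73): [(32.6056, 53.9512) (0, 55.6781) (0, 0) (19.0086, 0) (29.7597, 17.4008)]  |A|=1592.1964
7. ⊥bis P2·P6 via (21.615,51.78): [(31.5747, 40.7108) (19.0137, 54.6711) (0, 55.6781) (0, 0) (19.0086, 0) (29.7597, 17.4008)]  |A|=1501.8438
8. ⊥bis P2·P7 via (29.075,42.9): [(29.8665, 18.7724) (29.0549, 43.5112) (19.0137, 54.6711) (0, 55.6781) (0, 0) (19.0086, 0) (29.7597, 17.4008)]  |A|=1471.8127
9. ⊥bis P2·P8 via (22.85,40.7): [(24.0035, 49.1254) (19.0137, 54.6711) (0, 55.6781) (0, 0) (17.278, 0)]  |A|=1142.8375
10. canonical 5-gon: [(24.0035, 49.1254) (19.0137, 54.6711) (0, 55.6781) (0, 0) (17.278, 0)]
11. shoelace: 1142.8375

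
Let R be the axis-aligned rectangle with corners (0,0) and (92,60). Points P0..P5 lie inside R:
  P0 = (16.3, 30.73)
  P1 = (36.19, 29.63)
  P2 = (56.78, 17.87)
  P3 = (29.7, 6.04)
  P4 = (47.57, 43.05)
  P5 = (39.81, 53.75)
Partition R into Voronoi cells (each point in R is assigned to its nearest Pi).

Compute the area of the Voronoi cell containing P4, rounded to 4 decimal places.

Area of P4's cell: 1093.2992

1. box [0,92]×[0,60]: [(0, 0) (92, 0) (92, 60) (0, 60)]
2. ⊥bis P4·P0 via (31.935,36.89): [(46.4692, 0) (92, 0) (92, 60) (22.8299, 60)]  |A|=3441.0254
3. ⊥bis P4·P1 via (41.88,36.34): [(27.2708, 48.7284) (84.7344, 0) (92, 0) (92, 60) (22.8299, 60)]  |A|=2508.7249
4. ⊥bis P4·P2 via (52.175,30.46): [(27.2708, 48.7284) (49.8269, 29.6011) (92, 45.0267) (92, 60) (22.8299, 60)]  |A|=1451.7324
5. ⊥bis P4·P3 via (38.635,24.545): [(27.2708, 48.7284) (49.8269, 29.6011) (92, 45.0267) (92, 60) (22.8299, 60)]  |A|=1451.7324
6. ⊥bis P4·P5 via (43.69,48.4): [(35.0486, 42.133) (49.8269, 29.6011) (92, 45.0267) (92, 60) (59.6848, 60)]  |A|=1093.2992
7. canonical 5-gon: [(35.0486, 42.133) (49.8269, 29.6011) (92, 45.0267) (92, 60) (59.6848, 60)]
8. shoelace: 1093.2992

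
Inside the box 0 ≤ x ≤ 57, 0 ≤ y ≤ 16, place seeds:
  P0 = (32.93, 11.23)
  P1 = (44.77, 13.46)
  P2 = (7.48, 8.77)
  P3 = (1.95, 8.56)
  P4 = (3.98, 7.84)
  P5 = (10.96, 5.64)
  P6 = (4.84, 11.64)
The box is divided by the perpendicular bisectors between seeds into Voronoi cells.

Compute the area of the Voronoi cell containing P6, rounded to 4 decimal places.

1. box [0,57]×[0,16]: [(0, 0) (57, 0) (57, 16) (0, 16)]
2. ⊥bis P6·P0 via (18.885,11.435): [(0, 0) (18.7181, 0) (18.9516, 16) (0, 16)]  |A|=301.3578
3. ⊥bis P6·P1 via (24.805,12.55): [(0, 0) (18.7181, 0) (18.9516, 16) (0, 16)]  |A|=301.3578
4. ⊥bis P6·P2 via (6.16,10.205): [(0, 4.5387) (12.4599, 16) (0, 16)]  |A|=71.4034
5. ⊥bis P6·P3 via (3.395,10.1): [(0, 13.2856) (4.7073, 8.8687) (12.4599, 16) (0, 16)]  |A|=50.8164
6. ⊥bis P6·P4 via (4.41,9.74): [(0, 13.2856) (3.578, 9.9283) (5.4088, 9.514) (12.4599, 16) (0, 16)]  |A|=50.0804
7. ⊥bis P6·P5 via (7.9,8.64): [(0, 13.2856) (3.578, 9.9283) (5.4088, 9.514) (12.4599, 16) (0, 16)]  |A|=50.0804
8. canonical 5-gon: [(0, 13.2856) (3.578, 9.9283) (5.4088, 9.514) (12.4599, 16) (0, 16)]
9. shoelace: 50.0804

Area of P6's cell: 50.0804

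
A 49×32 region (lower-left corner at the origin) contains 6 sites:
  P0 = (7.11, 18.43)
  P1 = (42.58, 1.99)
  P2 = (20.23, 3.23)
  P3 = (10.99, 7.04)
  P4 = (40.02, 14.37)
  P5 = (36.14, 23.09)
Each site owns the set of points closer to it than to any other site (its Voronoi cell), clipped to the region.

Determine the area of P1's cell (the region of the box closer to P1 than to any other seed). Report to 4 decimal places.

1. box [0,49]×[0,32]: [(0, 0) (49, 0) (49, 32) (0, 32)]
2. ⊥bis P1·P0 via (24.845,10.21): [(20.1128, 0) (49, 0) (49, 32) (34.9445, 32)]  |A|=687.0845
3. ⊥bis P1·P2 via (31.405,2.61): [(32.776, 27.3215) (31.2602, 0) (49, 0) (49, 32) (34.9445, 32)]  |A|=534.8022
4. ⊥bis P1·P3 via (26.785,4.515): [(32.776, 27.3215) (31.2602, 0) (49, 0) (49, 32) (34.9445, 32)]  |A|=534.8022
5. ⊥bis P1·P4 via (41.3,8.18): [(31.6028, 6.1748) (31.2602, 0) (49, 0) (49, 9.7722)]  |A|=139.7745
6. ⊥bis P1·P5 via (39.36,12.54): [(31.6028, 6.1748) (31.2602, 0) (49, 0) (49, 9.7722)]  |A|=139.7745
7. canonical 4-gon: [(31.6028, 6.1748) (31.2602, 0) (49, 0) (49, 9.7722)]
8. shoelace: 139.7745

Area of P1's cell: 139.7745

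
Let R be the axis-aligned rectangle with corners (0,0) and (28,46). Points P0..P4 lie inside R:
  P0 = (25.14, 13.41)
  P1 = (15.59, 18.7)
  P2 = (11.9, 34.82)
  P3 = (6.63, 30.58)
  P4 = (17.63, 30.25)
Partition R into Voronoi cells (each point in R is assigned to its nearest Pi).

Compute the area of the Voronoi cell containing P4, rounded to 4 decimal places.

1. box [0,28]×[0,46]: [(0, 0) (28, 0) (28, 46) (0, 46)]
2. ⊥bis P4·P0 via (21.385,21.83): [(0, 12.2931) (28, 24.78) (28, 46) (0, 46)]  |A|=768.976
3. ⊥bis P4·P1 via (16.61,24.475): [(0, 27.4087) (24.2788, 23.1205) (28, 24.78) (28, 46) (0, 46)]  |A|=585.4817
4. ⊥bis P4·P2 via (14.765,32.535): [(9.3582, 25.7558) (24.2788, 23.1205) (28, 24.78) (28, 46) (25.5041, 46)]  |A|=240.3363
5. ⊥bis P4·P3 via (12.13,30.415): [(12.0931, 29.1849) (11.9764, 25.2934) (24.2788, 23.1205) (28, 24.78) (28, 46) (25.5041, 46)]  |A|=235.2152
6. canonical 6-gon: [(12.0931, 29.1849) (11.9764, 25.2934) (24.2788, 23.1205) (28, 24.78) (28, 46) (25.5041, 46)]
7. shoelace: 235.2152

Area of P4's cell: 235.2152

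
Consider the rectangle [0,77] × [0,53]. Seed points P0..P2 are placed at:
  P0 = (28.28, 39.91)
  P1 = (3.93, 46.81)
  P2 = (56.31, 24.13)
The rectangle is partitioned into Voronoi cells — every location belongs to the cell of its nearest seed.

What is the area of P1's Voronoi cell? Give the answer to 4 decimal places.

1. box [0,77]×[0,53]: [(0, 0) (77, 0) (77, 53) (0, 53)]
2. ⊥bis P1·P0 via (16.105,43.36): [(0, 0) (3.8182, 0) (18.8367, 53) (0, 53)]  |A|=600.3534
3. ⊥bis P1·P2 via (30.12,35.47): [(0, 0) (3.8182, 0) (18.8367, 53) (0, 53)]  |A|=600.3534
4. canonical 4-gon: [(0, 0) (3.8182, 0) (18.8367, 53) (0, 53)]
5. shoelace: 600.3534

Area of P1's cell: 600.3534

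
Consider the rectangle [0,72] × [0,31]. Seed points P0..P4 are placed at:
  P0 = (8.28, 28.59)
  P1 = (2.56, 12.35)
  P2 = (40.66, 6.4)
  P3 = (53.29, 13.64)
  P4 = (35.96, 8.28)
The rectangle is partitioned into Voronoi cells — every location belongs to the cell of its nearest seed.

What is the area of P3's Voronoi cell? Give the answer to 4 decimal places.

1. box [0,72]×[0,31]: [(0, 0) (72, 0) (72, 31) (0, 31)]
2. ⊥bis P3·P0 via (30.785,21.115): [(23.7717, 0) (72, 0) (72, 31) (34.0683, 31)]  |A|=1335.4804
3. ⊥bis P3·P1 via (27.925,12.995): [(27.9366, 12.5393) (28.2554, 0) (72, 0) (72, 31) (34.0683, 31)]  |A|=1307.3688
4. ⊥bis P3·P2 via (46.975,10.02): [(52.7188, 0) (72, 0) (72, 31) (34.9485, 31)]  |A|=873.1567
5. ⊥bis P3·P4 via (44.625,10.96): [(42.5027, 17.8218) (52.7188, 0) (72, 0) (72, 31) (38.4268, 31)]  |A|=850.2374
6. canonical 5-gon: [(42.5027, 17.8218) (52.7188, 0) (72, 0) (72, 31) (38.4268, 31)]
7. shoelace: 850.2374

Area of P3's cell: 850.2374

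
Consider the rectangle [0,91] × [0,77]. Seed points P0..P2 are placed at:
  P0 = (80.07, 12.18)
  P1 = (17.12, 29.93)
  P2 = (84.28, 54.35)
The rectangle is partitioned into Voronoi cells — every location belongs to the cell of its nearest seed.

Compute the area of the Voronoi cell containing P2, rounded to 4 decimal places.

Area of P2's cell: 1931.6892

1. box [0,91]×[0,77]: [(0, 0) (91, 0) (91, 77) (0, 77)]
2. ⊥bis P2·P0 via (82.175,33.265): [(0, 41.4689) (91, 32.384) (91, 77) (0, 77)]  |A|=3646.6965
3. ⊥bis P2·P1 via (50.7,42.14): [(52.863, 36.1913) (91, 32.384) (91, 77) (38.0246, 77)]  |A|=1931.6892
4. canonical 4-gon: [(52.863, 36.1913) (91, 32.384) (91, 77) (38.0246, 77)]
5. shoelace: 1931.6892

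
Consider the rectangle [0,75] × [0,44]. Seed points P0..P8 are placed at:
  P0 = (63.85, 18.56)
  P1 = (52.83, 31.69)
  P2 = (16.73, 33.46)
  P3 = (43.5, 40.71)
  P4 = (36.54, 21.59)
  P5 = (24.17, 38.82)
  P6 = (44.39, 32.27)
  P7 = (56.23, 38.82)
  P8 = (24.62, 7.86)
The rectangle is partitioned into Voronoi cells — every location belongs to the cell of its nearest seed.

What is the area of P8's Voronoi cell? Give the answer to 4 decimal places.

1. box [0,75]×[0,44]: [(0, 0) (75, 0) (75, 44) (0, 44)]
2. ⊥bis P8·P0 via (44.235,13.21): [(0, 0) (47.838, 0) (35.837, 44) (0, 44)]  |A|=1840.851
3. ⊥bis P8·P1 via (38.725,19.775): [(0, 0) (47.838, 0) (44.218, 13.2724) (18.2613, 44) (0, 44)]  |A|=1570.8209
4. ⊥bis P8·P2 via (20.675,20.66): [(0, 14.2879) (0, 0) (47.838, 0) (44.218, 13.2724) (34.4033, 24.8911)]  |A|=885.2479
5. ⊥bis P8·P3 via (34.06,24.285): [(33.4934, 24.6107) (0, 14.2879) (0, 0) (47.838, 0) (44.218, 13.2724) (35.7223, 23.3296)]  |A|=884.3526
6. ⊥bis P8·P4 via (30.58,14.725): [(22.9398, 21.358) (0, 14.2879) (0, 0) (47.5409, 0)]  |A|=671.5706
7. ⊥bis P8·P5 via (24.395,23.34): [(22.9398, 21.358) (0, 14.2879) (0, 0) (47.5409, 0)]  |A|=671.5706
8. ⊥bis P8·P6 via (34.505,20.065): [(22.9398, 21.358) (0, 14.2879) (0, 0) (47.5409, 0)]  |A|=671.5706
9. ⊥bis P8·P7 via (40.425,23.34): [(22.9398, 21.358) (0, 14.2879) (0, 0) (47.5409, 0)]  |A|=671.5706
10. canonical 4-gon: [(22.9398, 21.358) (0, 14.2879) (0, 0) (47.5409, 0)]
11. shoelace: 671.5706

Area of P8's cell: 671.5706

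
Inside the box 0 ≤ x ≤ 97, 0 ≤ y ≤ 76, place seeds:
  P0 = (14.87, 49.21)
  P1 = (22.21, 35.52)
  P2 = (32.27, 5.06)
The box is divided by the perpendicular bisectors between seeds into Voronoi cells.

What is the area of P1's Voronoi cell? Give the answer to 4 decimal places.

1. box [0,97]×[0,76]: [(0, 0) (97, 0) (97, 76) (0, 76)]
2. ⊥bis P1·P0 via (18.54,42.365): [(0, 32.4246) (0, 0) (97, 0) (97, 76) (81.2734, 76)]  |A|=5601.241
3. ⊥bis P1·P2 via (27.24,20.29): [(0, 32.4246) (0, 11.2935) (97, 43.3296) (97, 76) (81.2734, 76)]  |A|=2952.0232
4. canonical 5-gon: [(0, 32.4246) (0, 11.2935) (97, 43.3296) (97, 76) (81.2734, 76)]
5. shoelace: 2952.0232

Area of P1's cell: 2952.0232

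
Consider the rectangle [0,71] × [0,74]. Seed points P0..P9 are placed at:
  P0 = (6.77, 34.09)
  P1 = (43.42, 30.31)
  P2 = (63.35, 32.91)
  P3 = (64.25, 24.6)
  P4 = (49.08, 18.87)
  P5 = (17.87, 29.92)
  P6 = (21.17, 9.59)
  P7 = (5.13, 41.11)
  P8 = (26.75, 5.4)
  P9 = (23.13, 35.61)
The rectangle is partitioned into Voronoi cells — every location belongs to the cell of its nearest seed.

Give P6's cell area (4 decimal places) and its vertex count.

1. box [0,71]×[0,74]: [(0, 0) (71, 0) (71, 74) (0, 74)]
2. ⊥bis P6·P0 via (13.97,21.84): [(0, 13.6291) (0, 0) (71, 0) (71, 55.3597)]  |A|=2449.1001
3. ⊥bis P6·P1 via (32.295,19.95): [(24.6755, 28.1322) (0, 13.6291) (0, 0) (50.8732, 0)]  |A|=883.7382
4. ⊥bis P6·P2 via (42.26,21.25): [(24.6755, 28.1322) (0, 13.6291) (0, 0) (50.8732, 0)]  |A|=883.7382
5. ⊥bis P6·P3 via (42.71,17.095): [(47.3469, 3.7866) (24.6755, 28.1322) (0, 13.6291) (0, 0) (48.6663, 0)]  |A|=879.5599
6. ⊥bis P6·P4 via (35.125,14.23): [(33.7385, 18.3999) (24.6755, 28.1322) (0, 13.6291) (0, 0) (39.8564, 0)]  |A|=782.385
7. ⊥bis P6·P5 via (19.52,19.755): [(33.7385, 18.3999) (30.7752, 21.582) (6.9515, 17.7149) (0, 13.6291) (0, 0) (39.8564, 0)]  |A|=692.5656
8. ⊥bis P6·P7 via (13.15,25.35): [(33.7385, 18.3999) (30.7752, 21.582) (6.9515, 17.7149) (0, 13.6291) (0, 0) (39.8564, 0)]  |A|=692.5656
9. ⊥bis P6·P8 via (23.96,7.495): [(32.8582, 19.3452) (30.7752, 21.582) (6.9515, 17.7149) (0, 13.6291) (0, 0) (18.332, 0)]  |A|=479.162
10. ⊥bis P6·P9 via (22.15,22.6): [(32.8582, 19.3452) (30.7752, 21.582) (6.9515, 17.7149) (0, 13.6291) (0, 0) (18.332, 0)]  |A|=479.162
11. canonical 6-gon: [(32.8582, 19.3452) (30.7752, 21.582) (6.9515, 17.7149) (0, 13.6291) (0, 0) (18.332, 0)]
12. shoelace: 479.162

Area of P6's cell: 479.1620 (6 vertices)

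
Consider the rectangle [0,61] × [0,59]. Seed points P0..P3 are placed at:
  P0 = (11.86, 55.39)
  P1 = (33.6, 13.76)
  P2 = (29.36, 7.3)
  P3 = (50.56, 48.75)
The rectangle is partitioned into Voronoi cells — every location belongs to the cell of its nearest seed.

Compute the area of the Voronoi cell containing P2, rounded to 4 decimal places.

1. box [0,61]×[0,59]: [(0, 0) (61, 0) (61, 59) (0, 59)]
2. ⊥bis P2·P0 via (20.61,31.345): [(0, 23.845) (0, 0) (61, 0) (61, 46.043)]  |A|=2131.5828
3. ⊥bis P2·P1 via (31.48,10.53): [(7.201, 26.4654) (0, 23.845) (0, 0) (47.5233, 0)]  |A|=714.7172
4. ⊥bis P2·P3 via (39.96,28.025): [(7.201, 26.4654) (0, 23.845) (0, 0) (47.5233, 0)]  |A|=714.7172
5. canonical 4-gon: [(7.201, 26.4654) (0, 23.845) (0, 0) (47.5233, 0)]
6. shoelace: 714.7172

Area of P2's cell: 714.7172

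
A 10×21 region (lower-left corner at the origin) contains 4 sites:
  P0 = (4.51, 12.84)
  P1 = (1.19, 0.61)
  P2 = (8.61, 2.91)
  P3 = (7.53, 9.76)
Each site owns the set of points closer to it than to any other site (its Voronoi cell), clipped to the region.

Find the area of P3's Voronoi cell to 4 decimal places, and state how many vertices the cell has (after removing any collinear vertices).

1. box [0,10]×[0,21]: [(0, 0) (10, 0) (10, 21) (0, 21)]
2. ⊥bis P3·P0 via (6.02,11.3): [(0, 5.3973) (0, 0) (10, 0) (10, 15.2025)]  |A|=102.9987
3. ⊥bis P3·P1 via (4.36,5.185): [(1.6785, 7.043) (10, 1.2771) (10, 15.2025)]  |A|=57.9404
4. ⊥bis P3·P2 via (8.07,6.335): [(1.6785, 7.043) (3.6957, 5.6453) (10, 6.6393) (10, 15.2025)]  |A|=41.0378
5. canonical 4-gon: [(1.6785, 7.043) (3.6957, 5.6453) (10, 6.6393) (10, 15.2025)]
6. shoelace: 41.0378

Area of P3's cell: 41.0378 (4 vertices)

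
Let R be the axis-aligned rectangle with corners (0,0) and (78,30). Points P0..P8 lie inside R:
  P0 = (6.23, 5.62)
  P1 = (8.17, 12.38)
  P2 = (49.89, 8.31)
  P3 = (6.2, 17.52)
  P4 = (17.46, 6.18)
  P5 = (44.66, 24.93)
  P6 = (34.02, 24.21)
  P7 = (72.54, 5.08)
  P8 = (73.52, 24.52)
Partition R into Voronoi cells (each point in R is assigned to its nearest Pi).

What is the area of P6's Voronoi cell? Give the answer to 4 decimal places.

Area of P6's cell: 336.6028

1. box [0,78]×[0,30]: [(0, 0) (78, 0) (78, 30) (0, 30)]
2. ⊥bis P6·P0 via (20.125,14.915): [(30.1023, 0) (78, 0) (78, 30) (10.034, 30)]  |A|=1737.9558
3. ⊥bis P6·P1 via (21.095,18.295): [(28.0927, 3.0042) (30.1023, 0) (78, 0) (78, 30) (15.7383, 30)]  |A|=1660.9587
4. ⊥bis P6·P2 via (41.955,16.26): [(28.0927, 3.0042) (28.3255, 2.6562) (55.721, 30) (15.7383, 30)]  |A|=547.6315
5. ⊥bis P6·P3 via (20.11,20.865): [(20.3217, 19.9849) (28.0927, 3.0042) (28.3255, 2.6562) (55.721, 30) (17.9133, 30)]  |A|=536.7403
6. ⊥bis P6·P4 via (25.74,15.195): [(20.264, 20.2245) (33.6287, 7.9494) (55.721, 30) (17.9133, 30)]  |A|=467.7359
7. ⊥bis P6·P5 via (39.34,24.57): [(20.264, 20.2245) (33.6287, 7.9494) (40.0322, 14.3408) (38.9726, 30) (17.9133, 30)]  |A|=336.6028
8. ⊥bis P6·P7 via (53.28,14.645): [(20.264, 20.2245) (33.6287, 7.9494) (40.0322, 14.3408) (38.9726, 30) (17.9133, 30)]  |A|=336.6028
9. ⊥bis P6·P8 via (53.77,24.365): [(20.264, 20.2245) (33.6287, 7.9494) (40.0322, 14.3408) (38.9726, 30) (17.9133, 30)]  |A|=336.6028
10. canonical 5-gon: [(20.264, 20.2245) (33.6287, 7.9494) (40.0322, 14.3408) (38.9726, 30) (17.9133, 30)]
11. shoelace: 336.6028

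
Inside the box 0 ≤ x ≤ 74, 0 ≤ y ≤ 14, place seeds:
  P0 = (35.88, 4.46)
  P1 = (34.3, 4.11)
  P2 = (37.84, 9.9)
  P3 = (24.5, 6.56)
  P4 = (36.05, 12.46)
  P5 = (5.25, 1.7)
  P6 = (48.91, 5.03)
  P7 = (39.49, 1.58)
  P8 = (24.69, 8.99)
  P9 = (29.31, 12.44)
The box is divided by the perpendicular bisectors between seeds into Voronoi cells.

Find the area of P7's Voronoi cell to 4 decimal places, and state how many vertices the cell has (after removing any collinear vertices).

Area of P7's cell: 40.7366 (5 vertices)

1. box [0,74]×[0,14]: [(0, 0) (74, 0) (74, 14) (0, 14)]
2. ⊥bis P7·P0 via (37.685,3.02): [(35.2757, 0) (74, 0) (74, 14) (46.4447, 14)]  |A|=463.9575
3. ⊥bis P7·P1 via (36.895,2.845): [(35.8733, 0.7491) (35.5081, 0) (74, 0) (74, 14) (46.4447, 14)]  |A|=463.8704
4. ⊥bis P7·P2 via (38.665,5.74): [(40.0786, 6.0203) (35.8733, 0.7491) (35.5081, 0) (74, 0) (74, 12.7475)]  |A|=332.6869
5. ⊥bis P7·P3 via (31.995,4.07): [(40.0786, 6.0203) (35.8733, 0.7491) (35.5081, 0) (74, 0) (74, 12.7475)]  |A|=332.6869
6. ⊥bis P7·P4 via (37.77,7.02): [(40.0786, 6.0203) (35.8733, 0.7491) (35.5081, 0) (74, 0) (74, 12.7475)]  |A|=332.6869
7. ⊥bis P7·P5 via (22.37,1.64): [(40.0786, 6.0203) (35.8733, 0.7491) (35.5081, 0) (74, 0) (74, 12.7475)]  |A|=332.6869
8. ⊥bis P7·P6 via (44.2,3.305): [(42.9938, 6.5985) (40.0786, 6.0203) (35.8733, 0.7491) (35.5081, 0) (45.4104, 0)]  |A|=40.7366
9. ⊥bis P7·P8 via (32.09,5.285): [(42.9938, 6.5985) (40.0786, 6.0203) (35.8733, 0.7491) (35.5081, 0) (45.4104, 0)]  |A|=40.7366
10. ⊥bis P7·P9 via (34.4,7.01): [(42.9938, 6.5985) (40.0786, 6.0203) (35.8733, 0.7491) (35.5081, 0) (45.4104, 0)]  |A|=40.7366
11. canonical 5-gon: [(42.9938, 6.5985) (40.0786, 6.0203) (35.8733, 0.7491) (35.5081, 0) (45.4104, 0)]
12. shoelace: 40.7366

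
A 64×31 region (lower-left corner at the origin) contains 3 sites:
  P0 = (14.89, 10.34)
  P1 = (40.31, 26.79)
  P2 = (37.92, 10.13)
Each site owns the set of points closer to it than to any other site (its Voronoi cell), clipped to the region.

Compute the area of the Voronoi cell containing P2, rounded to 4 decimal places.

Area of P2's cell: 661.1900

1. box [0,64]×[0,31]: [(0, 0) (64, 0) (64, 31) (0, 31)]
2. ⊥bis P2·P0 via (26.405,10.235): [(26.3117, 0) (64, 0) (64, 31) (26.5943, 31)]  |A|=1163.9567
3. ⊥bis P2·P1 via (39.115,18.46): [(26.4965, 20.2702) (26.3117, 0) (64, 0) (64, 14.8901)]  |A|=661.19
4. canonical 4-gon: [(26.4965, 20.2702) (26.3117, 0) (64, 0) (64, 14.8901)]
5. shoelace: 661.19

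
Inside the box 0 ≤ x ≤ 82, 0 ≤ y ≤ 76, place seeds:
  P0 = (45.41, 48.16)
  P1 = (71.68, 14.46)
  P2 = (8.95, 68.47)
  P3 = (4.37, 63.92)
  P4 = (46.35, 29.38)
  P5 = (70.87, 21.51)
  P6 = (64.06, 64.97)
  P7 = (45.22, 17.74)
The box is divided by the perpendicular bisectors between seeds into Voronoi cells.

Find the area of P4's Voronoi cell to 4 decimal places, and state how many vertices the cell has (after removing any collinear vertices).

Area of P4's cell: 652.9365 (4 vertices)

1. box [0,82]×[0,76]: [(0, 0) (82, 0) (82, 76) (0, 76)]
2. ⊥bis P4·P0 via (45.88,38.77): [(0, 36.4736) (0, 0) (82, 0) (82, 40.5779)]  |A|=3159.1107
3. ⊥bis P4·P1 via (59.015,21.92): [(69.6406, 39.9593) (0, 36.4736) (0, 0) (46.1036, 0)]  |A|=2191.1532
4. ⊥bis P4·P2 via (27.65,48.925): [(69.6406, 39.9593) (15.4439, 37.2466) (0, 22.4704) (0, 0) (46.1036, 0)]  |A|=2083.0219
5. ⊥bis P4·P3 via (25.36,46.65): [(69.6406, 39.9593) (17.7167, 37.3603) (0, 15.8274) (0, 0) (46.1036, 0)]  |A|=2008.2621
6. ⊥bis P4·P5 via (58.61,25.445): [(55.639, 16.1885) (63.1645, 39.6351) (17.7167, 37.3603) (0, 15.8274) (0, 0) (46.1036, 0)]  |A|=1933.5606
7. ⊥bis P4·P6 via (55.205,47.175): [(55.639, 16.1885) (63.1645, 39.6351) (17.7167, 37.3603) (0, 15.8274) (0, 0) (46.1036, 0)]  |A|=1933.5606
8. ⊥bis P4·P7 via (45.785,23.56): [(57.6357, 22.4095) (63.1645, 39.6351) (17.7167, 37.3603) (9.2781, 27.1041)]  |A|=652.9365
9. canonical 4-gon: [(57.6357, 22.4095) (63.1645, 39.6351) (17.7167, 37.3603) (9.2781, 27.1041)]
10. shoelace: 652.9365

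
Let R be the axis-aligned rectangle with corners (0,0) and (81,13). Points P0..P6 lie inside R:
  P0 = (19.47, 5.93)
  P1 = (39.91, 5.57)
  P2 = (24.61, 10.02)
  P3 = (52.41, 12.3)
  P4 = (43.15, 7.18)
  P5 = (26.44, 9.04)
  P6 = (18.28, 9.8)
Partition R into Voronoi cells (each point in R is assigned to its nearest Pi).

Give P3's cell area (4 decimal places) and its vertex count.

1. box [0,81]×[0,13]: [(0, 0) (81, 0) (81, 13) (0, 13)]
2. ⊥bis P3·P0 via (35.94,9.115): [(37.7027, 0) (81, 0) (81, 13) (35.1887, 13)]  |A|=579.206
3. ⊥bis P3·P1 via (46.16,8.935): [(50.9706, 0) (81, 0) (81, 13) (43.9714, 13)]  |A|=435.8769
4. ⊥bis P3·P2 via (38.51,11.16): [(50.9706, 0) (81, 0) (81, 13) (43.9714, 13)]  |A|=435.8769
5. ⊥bis P3·P4 via (47.78,9.74): [(53.1654, 0) (81, 0) (81, 13) (45.9775, 13)]  |A|=408.5712
6. ⊥bis P3·P5 via (39.425,10.67): [(53.1654, 0) (81, 0) (81, 13) (45.9775, 13)]  |A|=408.5712
7. ⊥bis P3·P6 via (35.345,11.05): [(53.1654, 0) (81, 0) (81, 13) (45.9775, 13)]  |A|=408.5712
8. canonical 4-gon: [(53.1654, 0) (81, 0) (81, 13) (45.9775, 13)]
9. shoelace: 408.5712

Area of P3's cell: 408.5712 (4 vertices)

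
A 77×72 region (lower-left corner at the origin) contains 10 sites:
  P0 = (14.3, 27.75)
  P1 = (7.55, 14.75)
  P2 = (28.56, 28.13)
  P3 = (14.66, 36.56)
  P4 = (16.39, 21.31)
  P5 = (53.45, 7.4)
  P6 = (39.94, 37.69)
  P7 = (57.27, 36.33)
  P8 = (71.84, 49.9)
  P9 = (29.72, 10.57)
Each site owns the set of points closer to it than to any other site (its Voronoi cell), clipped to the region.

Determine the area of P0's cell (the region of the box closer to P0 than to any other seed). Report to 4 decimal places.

1. box [0,77]×[0,72]: [(0, 0) (77, 0) (77, 72) (0, 72)]
2. ⊥bis P0·P1 via (10.925,21.25): [(0, 26.9226) (51.8509, 0) (77, 0) (77, 72) (0, 72)]  |A|=4846.0192
3. ⊥bis P0·P2 via (21.43,27.94): [(0, 26.9226) (21.7582, 15.6251) (20.2559, 72) (0, 72)]  |A|=1061.3629
4. ⊥bis P0·P3 via (14.48,32.155): [(0, 32.7467) (0, 26.9226) (21.7582, 15.6251) (21.3251, 31.8753)]  |A|=236.441
5. ⊥bis P0·P4 via (15.345,24.53): [(0, 32.7467) (0, 26.9226) (8.7377, 22.3857) (21.4679, 26.5171) (21.3251, 31.8753)]  |A|=166.5127
6. ⊥bis P0·P5 via (33.875,17.575): [(0, 32.7467) (0, 26.9226) (8.7377, 22.3857) (21.4679, 26.5171) (21.3251, 31.8753)]  |A|=166.5127
7. ⊥bis P0·P6 via (27.12,32.72): [(0, 32.7467) (0, 26.9226) (8.7377, 22.3857) (21.4679, 26.5171) (21.3251, 31.8753)]  |A|=166.5127
8. ⊥bis P0·P7 via (35.785,32.04): [(0, 32.7467) (0, 26.9226) (8.7377, 22.3857) (21.4679, 26.5171) (21.3251, 31.8753)]  |A|=166.5127
9. ⊥bis P0·P8 via (43.07,38.825): [(0, 32.7467) (0, 26.9226) (8.7377, 22.3857) (21.4679, 26.5171) (21.3251, 31.8753)]  |A|=166.5127
10. ⊥bis P0·P9 via (22.01,19.16): [(0, 32.7467) (0, 26.9226) (8.7377, 22.3857) (21.4679, 26.5171) (21.3251, 31.8753)]  |A|=166.5127
11. canonical 5-gon: [(0, 32.7467) (0, 26.9226) (8.7377, 22.3857) (21.4679, 26.5171) (21.3251, 31.8753)]
12. shoelace: 166.5127

Area of P0's cell: 166.5127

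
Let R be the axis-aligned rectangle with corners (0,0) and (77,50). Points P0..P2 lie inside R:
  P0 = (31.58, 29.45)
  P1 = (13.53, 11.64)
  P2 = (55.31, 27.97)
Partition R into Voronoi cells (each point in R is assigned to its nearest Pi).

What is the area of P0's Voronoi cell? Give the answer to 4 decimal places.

1. box [0,77]×[0,50]: [(0, 0) (77, 0) (77, 50) (0, 50)]
2. ⊥bis P0·P1 via (22.555,20.545): [(0, 43.4039) (42.8268, 0) (77, 0) (77, 50) (0, 50)]  |A|=2920.5735
3. ⊥bis P0·P2 via (43.445,28.71): [(0, 43.4039) (41.7241, 1.1176) (44.7728, 50) (0, 50)]  |A|=1231.9093
4. canonical 4-gon: [(0, 43.4039) (41.7241, 1.1176) (44.7728, 50) (0, 50)]
5. shoelace: 1231.9093

Area of P0's cell: 1231.9093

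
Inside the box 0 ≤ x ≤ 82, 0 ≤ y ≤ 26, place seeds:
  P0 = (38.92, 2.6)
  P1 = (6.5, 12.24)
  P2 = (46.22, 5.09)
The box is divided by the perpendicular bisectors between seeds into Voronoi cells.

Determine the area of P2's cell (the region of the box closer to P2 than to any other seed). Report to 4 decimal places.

Area of P2's cell: 1106.3711

1. box [0,82]×[0,26]: [(0, 0) (82, 0) (82, 26) (0, 26)]
2. ⊥bis P2·P0 via (42.57,3.845): [(43.8815, 0) (82, 0) (82, 26) (35.013, 26)]  |A|=1106.3711
3. ⊥bis P2·P1 via (26.36,8.665): [(43.8815, 0) (82, 0) (82, 26) (35.013, 26)]  |A|=1106.3711
4. canonical 4-gon: [(43.8815, 0) (82, 0) (82, 26) (35.013, 26)]
5. shoelace: 1106.3711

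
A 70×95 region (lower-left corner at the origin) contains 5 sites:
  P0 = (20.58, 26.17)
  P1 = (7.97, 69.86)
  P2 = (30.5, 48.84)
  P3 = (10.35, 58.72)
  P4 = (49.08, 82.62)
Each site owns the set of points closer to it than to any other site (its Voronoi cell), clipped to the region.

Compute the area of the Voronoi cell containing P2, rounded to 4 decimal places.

Area of P2's cell: 1617.1800

1. box [0,70]×[0,95]: [(0, 0) (70, 0) (70, 95) (0, 95)]
2. ⊥bis P2·P0 via (25.54,37.505): [(0, 48.6809) (70, 18.0501) (70, 95) (0, 95)]  |A|=4314.4173
3. ⊥bis P2·P1 via (19.235,59.35): [(6.5904, 45.797) (70, 18.0501) (70, 95) (52.4957, 95)]  |A|=2870.3155
4. ⊥bis P2·P3 via (20.425,53.78): [(27.4994, 68.2081) (14.7583, 42.2229) (70, 18.0501) (70, 95) (52.4957, 95)]  |A|=2741.4236
5. ⊥bis P2·P4 via (39.79,65.73): [(30.1396, 71.038) (27.4994, 68.2081) (14.7583, 42.2229) (70, 18.0501) (70, 49.1136)]  |A|=1617.18
6. canonical 5-gon: [(30.1396, 71.038) (27.4994, 68.2081) (14.7583, 42.2229) (70, 18.0501) (70, 49.1136)]
7. shoelace: 1617.18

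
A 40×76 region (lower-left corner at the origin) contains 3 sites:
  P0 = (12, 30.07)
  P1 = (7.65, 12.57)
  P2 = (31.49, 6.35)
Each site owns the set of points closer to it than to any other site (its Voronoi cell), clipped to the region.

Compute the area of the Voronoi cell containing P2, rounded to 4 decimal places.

Area of P2's cell: 510.6195

1. box [0,40]×[0,76]: [(0, 0) (40, 0) (40, 76) (0, 76)]
2. ⊥bis P2·P0 via (21.745,18.21): [(0, 0.3428) (0, 0) (40, 0) (40, 33.2096)]  |A|=671.0475
3. ⊥bis P2·P1 via (19.57,9.46): [(21.8824, 18.3229) (17.1018, 0) (40, 0) (40, 33.2096)]  |A|=510.6195
4. canonical 4-gon: [(21.8824, 18.3229) (17.1018, 0) (40, 0) (40, 33.2096)]
5. shoelace: 510.6195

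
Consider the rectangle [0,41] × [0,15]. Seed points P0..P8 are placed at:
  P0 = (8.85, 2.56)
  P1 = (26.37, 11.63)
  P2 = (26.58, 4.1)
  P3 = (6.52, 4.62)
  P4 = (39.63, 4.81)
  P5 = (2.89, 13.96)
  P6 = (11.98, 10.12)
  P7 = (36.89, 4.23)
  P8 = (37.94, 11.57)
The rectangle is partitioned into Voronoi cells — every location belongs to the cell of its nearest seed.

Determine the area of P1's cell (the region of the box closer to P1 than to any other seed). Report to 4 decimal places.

1. box [0,41]×[0,15]: [(0, 0) (41, 0) (41, 15) (0, 15)]
2. ⊥bis P1·P0 via (17.61,7.095): [(21.283, 0) (41, 0) (41, 15) (13.5176, 15)]  |A|=353.995
3. ⊥bis P1·P2 via (26.475,7.865): [(17.3432, 7.6103) (41, 8.2701) (41, 15) (13.5176, 15)]  |A|=181.147
4. ⊥bis P1·P3 via (16.445,8.125): [(15.0891, 11.9645) (17.3432, 7.6103) (41, 8.2701) (41, 15) (14.0171, 15)]  |A|=180.3889
5. ⊥bis P1·P4 via (33,8.22): [(15.0891, 11.9645) (17.3432, 7.6103) (32.9097, 8.0445) (36.4871, 15) (14.0171, 15)]  |A|=137.4707
6. ⊥bis P1·P5 via (14.63,12.795): [(14.6664, 13.1615) (15.0891, 11.9645) (17.3432, 7.6103) (32.9097, 8.0445) (36.4871, 15) (14.8488, 15)]  |A|=136.7062
7. ⊥bis P1·P6 via (19.175,10.875): [(19.5112, 7.6708) (32.9097, 8.0445) (36.4871, 15) (18.7421, 15)]  |A|=110.9569
8. ⊥bis P1·P7 via (31.63,7.93): [(19.5112, 7.6708) (31.6865, 8.0103) (36.1715, 14.3863) (36.4871, 15) (18.7421, 15)]  |A|=107.1339
9. ⊥bis P1·P8 via (32.155,11.6): [(19.5112, 7.6708) (31.6865, 8.0103) (32.1397, 8.6546) (32.1726, 15) (18.7421, 15)]  |A|=93.1127
10. canonical 5-gon: [(19.5112, 7.6708) (31.6865, 8.0103) (32.1397, 8.6546) (32.1726, 15) (18.7421, 15)]
11. shoelace: 93.1127

Area of P1's cell: 93.1127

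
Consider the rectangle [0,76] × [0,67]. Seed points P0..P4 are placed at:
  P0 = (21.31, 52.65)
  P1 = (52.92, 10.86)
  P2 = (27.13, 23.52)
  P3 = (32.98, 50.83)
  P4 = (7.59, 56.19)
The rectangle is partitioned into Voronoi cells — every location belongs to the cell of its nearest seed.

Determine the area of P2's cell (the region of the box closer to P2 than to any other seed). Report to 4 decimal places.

1. box [0,76]×[0,67]: [(0, 0) (76, 0) (76, 67) (0, 67)]
2. ⊥bis P2·P0 via (24.22,38.085): [(0, 33.246) (0, 0) (76, 0) (76, 48.4303)]  |A|=3103.7003
3. ⊥bis P2·P1 via (40.025,17.19): [(53.1161, 43.8583) (0, 33.246) (0, 0) (31.5866, 0)]  |A|=1575.6169
4. ⊥bis P2·P3 via (30.055,37.175): [(47.9534, 33.341) (25.041, 38.249) (0, 33.246) (0, 0) (31.5866, 0)]  |A|=1442.4602
5. ⊥bis P2·P4 via (17.36,39.855): [(47.9534, 33.341) (25.041, 38.249) (9.4752, 35.1391) (0, 29.4719) (0, 0) (31.5866, 0)]  |A|=1424.5804
6. canonical 6-gon: [(47.9534, 33.341) (25.041, 38.249) (9.4752, 35.1391) (0, 29.4719) (0, 0) (31.5866, 0)]
7. shoelace: 1424.5804

Area of P2's cell: 1424.5804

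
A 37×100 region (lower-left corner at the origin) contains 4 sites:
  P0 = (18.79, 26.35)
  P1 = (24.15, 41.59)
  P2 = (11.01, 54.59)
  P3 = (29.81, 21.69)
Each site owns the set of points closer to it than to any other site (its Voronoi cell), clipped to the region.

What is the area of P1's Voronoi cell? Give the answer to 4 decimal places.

Area of P1's cell: 536.1094

1. box [0,37]×[0,100]: [(0, 0) (37, 0) (37, 100) (0, 100)]
2. ⊥bis P1·P0 via (21.47,33.97): [(0, 41.5211) (37, 28.508) (37, 100) (0, 100)]  |A|=2404.461
3. ⊥bis P1·P2 via (17.58,48.09): [(8.2207, 38.6299) (37, 28.508) (37, 67.7191)]  |A|=564.2352
4. ⊥bis P1·P3 via (26.98,31.64): [(8.2207, 38.6299) (27.5964, 31.8153) (37, 34.4899) (37, 67.7191)]  |A|=536.1094
5. canonical 4-gon: [(8.2207, 38.6299) (27.5964, 31.8153) (37, 34.4899) (37, 67.7191)]
6. shoelace: 536.1094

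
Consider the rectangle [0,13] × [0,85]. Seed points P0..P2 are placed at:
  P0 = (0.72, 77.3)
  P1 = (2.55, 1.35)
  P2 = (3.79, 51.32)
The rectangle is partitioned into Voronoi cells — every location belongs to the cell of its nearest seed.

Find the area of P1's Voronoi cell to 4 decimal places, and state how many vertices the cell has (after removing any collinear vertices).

1. box [0,13]×[0,85]: [(0, 0) (13, 0) (13, 85) (0, 85)]
2. ⊥bis P1·P0 via (1.635,39.325): [(0, 39.2856) (0, 0) (13, 0) (13, 39.5988)]  |A|=512.7489
3. ⊥bis P1·P2 via (3.17,26.335): [(0, 26.4137) (0, 0) (13, 0) (13, 26.0911)]  |A|=341.2808
4. canonical 4-gon: [(0, 26.4137) (0, 0) (13, 0) (13, 26.0911)]
5. shoelace: 341.2808

Area of P1's cell: 341.2808 (4 vertices)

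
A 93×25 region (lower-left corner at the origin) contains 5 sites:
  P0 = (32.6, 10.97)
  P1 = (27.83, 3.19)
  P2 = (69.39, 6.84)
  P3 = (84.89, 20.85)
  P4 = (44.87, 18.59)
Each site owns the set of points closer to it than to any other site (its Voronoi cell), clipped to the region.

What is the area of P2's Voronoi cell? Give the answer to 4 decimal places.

1. box [0,93]×[0,25]: [(0, 0) (93, 0) (93, 25) (0, 25)]
2. ⊥bis P2·P0 via (50.995,8.905): [(49.9953, 0) (93, 0) (93, 25) (52.8018, 25)]  |A|=1040.0357
3. ⊥bis P2·P1 via (48.61,5.015): [(49.9953, 0) (93, 0) (93, 25) (52.8018, 25)]  |A|=1040.0357
4. ⊥bis P2·P3 via (77.14,13.845): [(49.9953, 0) (89.6541, 0) (67.0573, 25) (52.8018, 25)]  |A|=673.9284
5. ⊥bis P2·P4 via (57.13,12.715): [(51.037, 0) (89.6541, 0) (67.0573, 25) (63.017, 25)]  |A|=533.2184
6. canonical 4-gon: [(51.037, 0) (89.6541, 0) (67.0573, 25) (63.017, 25)]
7. shoelace: 533.2184

Area of P2's cell: 533.2184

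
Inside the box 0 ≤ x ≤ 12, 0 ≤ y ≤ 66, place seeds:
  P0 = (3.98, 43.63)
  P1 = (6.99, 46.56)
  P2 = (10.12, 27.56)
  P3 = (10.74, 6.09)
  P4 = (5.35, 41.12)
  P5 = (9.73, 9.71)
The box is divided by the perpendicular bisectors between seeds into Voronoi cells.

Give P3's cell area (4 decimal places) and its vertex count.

1. box [0,12]×[0,66]: [(0, 0) (12, 0) (12, 66) (0, 66)]
2. ⊥bis P3·P0 via (7.36,24.86): [(0, 23.5347) (0, 0) (12, 0) (12, 25.6955)]  |A|=295.3812
3. ⊥bis P3·P1 via (8.865,26.325): [(0, 23.5347) (0, 0) (12, 0) (12, 25.6955)]  |A|=295.3812
4. ⊥bis P3·P2 via (10.43,16.825): [(0, 16.5238) (0, 0) (12, 0) (12, 16.8703)]  |A|=200.3649
5. ⊥bis P3·P4 via (8.045,23.605): [(0, 16.5238) (0, 0) (12, 0) (12, 16.8703)]  |A|=200.3649
6. ⊥bis P3·P5 via (10.235,7.9): [(0, 5.0444) (0, 0) (12, 0) (12, 8.3924)]  |A|=80.6209
7. canonical 4-gon: [(0, 5.0444) (0, 0) (12, 0) (12, 8.3924)]
8. shoelace: 80.6209

Area of P3's cell: 80.6209 (4 vertices)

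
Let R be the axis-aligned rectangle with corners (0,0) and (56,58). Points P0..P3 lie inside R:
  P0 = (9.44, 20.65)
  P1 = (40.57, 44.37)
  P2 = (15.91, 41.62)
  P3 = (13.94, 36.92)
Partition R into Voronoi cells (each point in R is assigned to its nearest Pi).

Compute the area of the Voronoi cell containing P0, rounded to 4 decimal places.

1. box [0,56]×[0,58]: [(0, 0) (56, 0) (56, 58) (0, 58)]
2. ⊥bis P0·P1 via (25.005,32.51): [(0, 0) (49.7765, 0) (5.5825, 58) (0, 58)]  |A|=1605.411
3. ⊥bis P0·P2 via (12.675,31.135): [(0, 35.0457) (0, 0) (49.7765, 0) (30.1643, 25.7389)]  |A|=1169.1617
4. ⊥bis P0·P3 via (11.69,28.785): [(0, 32.0183) (0, 0) (49.7765, 0) (32.1566, 23.1243)]  |A|=1090.3223
5. canonical 4-gon: [(0, 32.0183) (0, 0) (49.7765, 0) (32.1566, 23.1243)]
6. shoelace: 1090.3223

Area of P0's cell: 1090.3223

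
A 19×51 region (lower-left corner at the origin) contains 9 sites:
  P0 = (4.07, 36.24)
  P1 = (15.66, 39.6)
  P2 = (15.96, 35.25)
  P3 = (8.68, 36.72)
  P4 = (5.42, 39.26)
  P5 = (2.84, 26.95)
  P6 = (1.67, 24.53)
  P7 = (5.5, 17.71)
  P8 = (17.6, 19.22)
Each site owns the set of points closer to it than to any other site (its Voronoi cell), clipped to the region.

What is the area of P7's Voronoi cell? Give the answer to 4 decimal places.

Area of P7's cell: 274.8870

1. box [0,19]×[0,51]: [(0, 0) (19, 0) (19, 51) (0, 51)]
2. ⊥bis P7·P0 via (4.785,26.975): [(0, 26.6057) (0, 0) (19, 0) (19, 28.072)]  |A|=519.4385
3. ⊥bis P7·P1 via (10.58,28.655): [(12.8574, 27.598) (0, 26.6057) (0, 0) (19, 0) (19, 24.747)]  |A|=509.2263
4. ⊥bis P7·P2 via (10.73,26.48): [(9.3139, 27.3245) (0, 26.6057) (0, 0) (19, 0) (19, 21.5482)]  |A|=487.8432
5. ⊥bis P7·P3 via (7.09,27.215): [(10.4361, 26.6553) (7.3441, 27.1725) (0, 26.6057) (0, 0) (19, 0) (19, 21.5482)]  |A|=487.0988
6. ⊥bis P7·P4 via (5.46,28.485): [(10.4361, 26.6553) (7.3441, 27.1725) (0, 26.6057) (0, 0) (19, 0) (19, 21.5482)]  |A|=487.0988
7. ⊥bis P7·P5 via (4.17,22.33): [(13.2876, 24.9548) (0, 21.1295) (0, 0) (19, 0) (19, 21.5482)]  |A|=438.9967
8. ⊥bis P7·P6 via (3.585,21.12): [(13.2876, 24.9548) (7.3905, 23.2571) (0, 19.1067) (0, 0) (19, 0) (19, 21.5482)]  |A|=431.5218
9. ⊥bis P7·P8 via (11.55,18.465): [(10.8285, 24.2468) (7.3905, 23.2571) (0, 19.1067) (0, 0) (13.8543, 0)]  |A|=274.887
10. canonical 5-gon: [(10.8285, 24.2468) (7.3905, 23.2571) (0, 19.1067) (0, 0) (13.8543, 0)]
11. shoelace: 274.887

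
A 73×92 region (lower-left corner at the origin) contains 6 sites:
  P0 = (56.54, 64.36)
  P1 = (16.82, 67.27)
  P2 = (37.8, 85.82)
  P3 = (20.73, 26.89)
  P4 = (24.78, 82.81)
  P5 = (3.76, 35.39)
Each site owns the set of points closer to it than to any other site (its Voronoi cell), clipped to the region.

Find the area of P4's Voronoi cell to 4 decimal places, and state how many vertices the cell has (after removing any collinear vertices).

Area of P4's cell: 469.3638 (4 vertices)

1. box [0,73]×[0,92]: [(0, 0) (73, 0) (73, 92) (0, 92)]
2. ⊥bis P4·P0 via (40.66,73.585): [(0, 3.5925) (51.3576, 92) (0, 92)]  |A|=2270.1998
3. ⊥bis P4·P1 via (20.8,75.04): [(0, 85.6943) (36.757, 66.8664) (51.3576, 92) (0, 92)]  |A|=761.2906
4. ⊥bis P4·P2 via (31.29,84.315): [(0, 85.6943) (35.1313, 67.6991) (29.5134, 92) (0, 92)]  |A|=469.3638
5. ⊥bis P4·P3 via (22.755,54.85): [(0, 85.6943) (35.1313, 67.6991) (29.5134, 92) (0, 92)]  |A|=469.3638
6. ⊥bis P4·P5 via (14.27,59.1): [(0, 85.6943) (35.1313, 67.6991) (29.5134, 92) (0, 92)]  |A|=469.3638
7. canonical 4-gon: [(0, 85.6943) (35.1313, 67.6991) (29.5134, 92) (0, 92)]
8. shoelace: 469.3638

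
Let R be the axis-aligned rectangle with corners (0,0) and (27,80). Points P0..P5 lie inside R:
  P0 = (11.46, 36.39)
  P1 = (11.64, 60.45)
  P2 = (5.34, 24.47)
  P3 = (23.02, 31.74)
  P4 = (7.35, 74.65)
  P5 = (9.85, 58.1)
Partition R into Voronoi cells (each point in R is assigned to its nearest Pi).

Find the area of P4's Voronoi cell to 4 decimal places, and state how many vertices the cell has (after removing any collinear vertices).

Area of P4's cell: 302.9660 (5 vertices)

1. box [0,27]×[0,80]: [(0, 0) (27, 0) (27, 80) (0, 80)]
2. ⊥bis P4·P0 via (9.405,55.52): [(0, 54.5097) (27, 57.4101) (27, 80) (0, 80)]  |A|=649.0828
3. ⊥bis P4·P1 via (9.495,67.55): [(0, 64.6814) (27, 72.8385) (27, 80) (0, 80)]  |A|=303.481
4. ⊥bis P4·P2 via (6.345,49.56): [(0, 64.6814) (27, 72.8385) (27, 80) (0, 80)]  |A|=303.481
5. ⊥bis P4·P3 via (15.185,53.195): [(0, 64.6814) (27, 72.8385) (27, 80) (0, 80)]  |A|=303.481
6. ⊥bis P4·P5 via (8.6,66.375): [(0, 65.0759) (2.6114, 65.4704) (27, 72.8385) (27, 80) (0, 80)]  |A|=302.966
7. canonical 5-gon: [(0, 65.0759) (2.6114, 65.4704) (27, 72.8385) (27, 80) (0, 80)]
8. shoelace: 302.966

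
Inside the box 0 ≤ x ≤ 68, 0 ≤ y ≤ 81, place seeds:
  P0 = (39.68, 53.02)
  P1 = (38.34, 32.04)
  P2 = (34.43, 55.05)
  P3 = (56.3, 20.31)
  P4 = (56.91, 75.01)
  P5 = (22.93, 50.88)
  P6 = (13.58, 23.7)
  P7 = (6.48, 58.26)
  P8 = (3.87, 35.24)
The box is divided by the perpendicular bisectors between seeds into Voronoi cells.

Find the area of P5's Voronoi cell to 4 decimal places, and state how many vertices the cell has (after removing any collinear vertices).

Area of P5's cell: 395.6851 (5 vertices)

1. box [0,68]×[0,81]: [(0, 0) (68, 0) (68, 81) (0, 81)]
2. ⊥bis P5·P0 via (31.305,51.95): [(0, 0) (37.9422, 0) (27.5935, 81) (0, 81)]  |A|=2654.1971
3. ⊥bis P5·P1 via (30.635,41.46): [(0, 16.4024) (32.455, 42.9487) (27.5935, 81) (0, 81)]  |A|=1573.2438
4. ⊥bis P5·P2 via (28.68,52.965): [(0, 16.4024) (32.3447, 42.8585) (18.5143, 81) (0, 81)]  |A|=1397.7772
5. ⊥bis P5·P3 via (39.615,35.595): [(0, 16.4024) (32.3447, 42.8585) (18.5143, 81) (0, 81)]  |A|=1397.7772
6. ⊥bis P5·P4 via (39.92,62.945): [(0, 16.4024) (32.3447, 42.8585) (18.5143, 81) (0, 81)]  |A|=1397.7772
7. ⊥bis P5·P6 via (18.255,37.29): [(0, 43.5698) (23.381, 35.5266) (32.3447, 42.8585) (18.5143, 81) (0, 81)]  |A|=1080.1772
8. ⊥bis P5·P7 via (14.705,54.57): [(8.4637, 40.6582) (23.381, 35.5266) (32.3447, 42.8585) (22.1116, 71.0793)]  |A|=425.9127
9. ⊥bis P5·P8 via (13.4,43.06): [(10.9052, 46.1003) (18.0873, 37.3477) (23.381, 35.5266) (32.3447, 42.8585) (22.1116, 71.0793)]  |A|=395.6851
10. canonical 5-gon: [(10.9052, 46.1003) (18.0873, 37.3477) (23.381, 35.5266) (32.3447, 42.8585) (22.1116, 71.0793)]
11. shoelace: 395.6851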